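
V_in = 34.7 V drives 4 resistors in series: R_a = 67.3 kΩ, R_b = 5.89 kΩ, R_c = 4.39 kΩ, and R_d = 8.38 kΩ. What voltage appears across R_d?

V ≈ 3.38 V

ΣR = 67.3 + 5.89 + 4.39 + 8.38 = 85.96 kΩ.
V = V_in · R/ΣR = 34.7 × 0.09749 = 3.383 V.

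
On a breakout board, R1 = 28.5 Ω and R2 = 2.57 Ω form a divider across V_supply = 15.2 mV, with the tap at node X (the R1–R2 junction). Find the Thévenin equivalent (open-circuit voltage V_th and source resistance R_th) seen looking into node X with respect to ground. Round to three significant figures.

With X open, the divider is unloaded: V_th = 15.2 × 2.57/31.07 = 1.257 mV.
Zeroing V_supply shorts the top of R1 to ground, so R_th = R1 ‖ R2 = 2.357 Ω.

V_th ≈ 1.26 mV, R_th ≈ 2.36 Ω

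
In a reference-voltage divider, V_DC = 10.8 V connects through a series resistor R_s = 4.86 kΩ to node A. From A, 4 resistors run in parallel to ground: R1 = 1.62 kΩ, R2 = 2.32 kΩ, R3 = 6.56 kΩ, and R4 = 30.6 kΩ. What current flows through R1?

Parallel bank: R_p = 1/(1/1.62 + 1/2.32 + 1/6.56 + 1/30.6) = 0.8107 kΩ.
V_A by voltage divider: V_A = 10.8 × 0.8107/(4.86 + 0.8107) = 1.544 V.
Branch current I = V_A/R1 = 1.544/1.62 = 0.9531 mA.
(Equivalently: I_total = 1.905 mA, then current-divider fraction G_k/ΣG = 0.5005.)

I ≈ 0.953 mA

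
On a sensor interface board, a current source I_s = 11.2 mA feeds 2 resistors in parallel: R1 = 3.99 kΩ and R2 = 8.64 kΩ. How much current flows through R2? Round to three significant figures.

I ≈ 3.54 mA

For two parallel branches, I_k = I_s · (other R)/(sum of R).
I(R2) = 11.2 × 3.99/(3.99 + 8.64) = 11.2 × 0.3159 = 3.538 mA.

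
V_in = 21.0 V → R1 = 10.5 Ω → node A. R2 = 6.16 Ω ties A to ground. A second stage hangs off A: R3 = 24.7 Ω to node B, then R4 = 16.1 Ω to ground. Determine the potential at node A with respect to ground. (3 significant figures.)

V_A ≈ 7.09 V

Looking into the second stage from A: R3 + R4 = 40.80 Ω appears in parallel with R2.
R2 ‖ (R3+R4) = 5.352 Ω.
First divider: V_A = V_in · 5.352/(10.5 + 5.352) = 7.090 V.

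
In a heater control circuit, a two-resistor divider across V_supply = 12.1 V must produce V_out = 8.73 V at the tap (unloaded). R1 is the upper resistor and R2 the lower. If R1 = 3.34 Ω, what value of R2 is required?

The divider ratio is R2/(R1+R2) = 8.73/12.1 = 0.7215.
So R2 = R1 · V_out/(V_supply − V_out) = 3.34 × 8.73/(12.1 − 8.73) = 3.34 × 2.591 = 8.652 Ω.

R2 ≈ 8.65 Ω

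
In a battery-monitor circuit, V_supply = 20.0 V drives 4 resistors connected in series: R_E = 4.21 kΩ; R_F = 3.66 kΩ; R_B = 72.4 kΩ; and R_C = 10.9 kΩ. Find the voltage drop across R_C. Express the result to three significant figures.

V ≈ 2.39 V

Series total: ΣR = 4.21 + 3.66 + 72.4 + 10.9 = 91.17 kΩ.
V = V_supply · R/ΣR = 20.0 × 0.1196 = 2.391 V.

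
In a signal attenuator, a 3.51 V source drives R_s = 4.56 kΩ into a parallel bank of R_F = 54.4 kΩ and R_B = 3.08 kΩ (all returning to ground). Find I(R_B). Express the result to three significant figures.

Combine the parallel branches: R_p = (1/54.4 + 1/3.08)⁻¹ = 2.915 kΩ.
V_A by voltage divider: V_A = 3.51 × 2.915/(4.56 + 2.915) = 1.369 V.
Branch current I = V_A/R_B = 1.369/3.08 = 0.4444 mA.

I ≈ 0.444 mA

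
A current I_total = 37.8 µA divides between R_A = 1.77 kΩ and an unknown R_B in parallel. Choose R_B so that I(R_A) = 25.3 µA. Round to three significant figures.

R_B ≈ 3.58 kΩ

In a two-way split, I_A/I_total = R_B/(R_A + R_B).
25.3/37.8 = R_B/(R_A + R_B) → R_B = R_A · (0.6693)/(1 − 0.6693) = 1.77 × 2.024 = 3.582 kΩ.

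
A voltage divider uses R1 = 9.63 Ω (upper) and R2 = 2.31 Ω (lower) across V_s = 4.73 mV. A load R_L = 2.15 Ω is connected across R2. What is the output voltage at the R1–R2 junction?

The load sits in parallel with R2, giving an effective lower resistance R2' = R2·R_L/(R2+R_L) = 1.114 Ω.
Voltage divider with the loaded lower leg: V_out = 4.73 × 1.114/(9.63 + 1.114) = 4.73 × 0.1036 = 0.4903 mV.

V_out ≈ 0.490 mV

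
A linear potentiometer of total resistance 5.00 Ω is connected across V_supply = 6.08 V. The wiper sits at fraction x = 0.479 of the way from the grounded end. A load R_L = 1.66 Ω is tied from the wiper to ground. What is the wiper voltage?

V_out ≈ 1.66 V

The pot divides into 2.605 Ω above the wiper and 2.395 Ω below.
R_L loads the lower segment: effective lower R = 0.9804 Ω.
Loaded-divider output: V_out = 6.08 × 0.2735 = 1.663 V.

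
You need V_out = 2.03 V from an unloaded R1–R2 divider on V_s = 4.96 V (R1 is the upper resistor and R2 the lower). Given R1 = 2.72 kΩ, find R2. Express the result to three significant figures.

The divider ratio is R2/(R1+R2) = 2.03/4.96 = 0.4093.
Rearranging, R2 = R1·k/(1−k) = 2.72 × 0.6928 = 1.885 kΩ.

R2 ≈ 1.88 kΩ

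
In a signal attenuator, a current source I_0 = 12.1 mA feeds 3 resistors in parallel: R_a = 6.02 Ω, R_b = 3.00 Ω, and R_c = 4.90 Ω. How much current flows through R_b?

ΣG = 1/6.02 + 1/3.00 + 1/4.90 = 0.7035.
R_b takes the fraction G_k/ΣG = 0.3333/0.7035 = 0.4738, so I = 12.1 × 0.4738 = 5.733 mA.

I ≈ 5.73 mA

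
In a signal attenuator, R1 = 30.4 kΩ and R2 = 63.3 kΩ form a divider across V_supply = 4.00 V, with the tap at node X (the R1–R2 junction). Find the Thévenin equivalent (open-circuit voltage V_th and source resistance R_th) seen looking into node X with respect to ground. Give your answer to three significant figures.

V_th ≈ 2.70 V, R_th ≈ 20.5 kΩ

Open-circuit (no load on X): V_th = V_supply · R2/(R1 + R2) = 4.00 × 63.3/(30.40 + 63.3) = 2.702 V.
Looking into X with the source shorted: R_th = R1·R2/(R1+R2) = 30.40 × 63.3/93.70 = 20.54 kΩ.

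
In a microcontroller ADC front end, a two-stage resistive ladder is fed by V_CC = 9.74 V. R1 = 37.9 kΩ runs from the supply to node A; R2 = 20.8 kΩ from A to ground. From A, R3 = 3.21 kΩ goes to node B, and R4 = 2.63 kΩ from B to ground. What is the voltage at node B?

The second stage (R3 + R4 = 5.840 kΩ) loads node A in parallel with R2.
R2 ‖ (R3+R4) = 4.560 kΩ.
So V_A = 9.74 × 0.1074 = 1.046 V.
V_B = V_A × 0.4503 = 0.4710 V.

V_B ≈ 0.471 V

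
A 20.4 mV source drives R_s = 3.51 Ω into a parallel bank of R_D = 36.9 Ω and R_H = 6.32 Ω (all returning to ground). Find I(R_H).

Equivalent of the parallel group: R_p = 5.396 Ω.
Node voltage V_A = V_in · R_p/(R_s + R_p) = 20.4 × 0.6059 = 12.36 mV.
I(R_H) = V_A / R_H = 12.36/6.32 = 1.956 mA.
(Equivalently: I_total = 2.291 mA, then current-divider fraction G_k/ΣG = 0.8538.)

I ≈ 1.96 mA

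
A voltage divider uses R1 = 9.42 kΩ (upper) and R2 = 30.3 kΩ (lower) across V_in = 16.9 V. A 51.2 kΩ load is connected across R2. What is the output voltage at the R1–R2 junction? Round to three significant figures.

V_out ≈ 11.3 V

The load sits in parallel with R2, giving an effective lower resistance R2' = R2·R_L/(R2+R_L) = 19.04 kΩ.
Then V_out = V_in · R2'/(R1 + R2') = 16.9 × 19.04/28.46 = 11.31 V.
(Unloaded it would be 12.9 V; the load pulls it down.)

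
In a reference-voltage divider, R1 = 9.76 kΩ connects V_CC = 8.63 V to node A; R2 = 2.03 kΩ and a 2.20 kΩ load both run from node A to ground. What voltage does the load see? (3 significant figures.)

V_out ≈ 0.842 V

First combine the lower leg with the load: R2 ‖ R_L = 1.056 kΩ.
Voltage divider with the loaded lower leg: V_out = 8.63 × 1.056/(9.76 + 1.056) = 8.63 × 0.09762 = 0.8424 V.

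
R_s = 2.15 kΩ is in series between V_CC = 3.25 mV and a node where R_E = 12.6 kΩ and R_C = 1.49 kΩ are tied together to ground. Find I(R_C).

I ≈ 0.835 µA

Equivalent of the parallel group: R_p = 1.332 kΩ.
Node voltage V_A = V_CC · R_p/(R_s + R_p) = 3.25 × 0.3826 = 1.244 mV.
Branch current I = V_A/R_C = 1.244/1.49 = 0.8346 µA.
(Check via current divider: I_total = 0.9333 µA; share G_k/ΣG = 0.8943 → same result.)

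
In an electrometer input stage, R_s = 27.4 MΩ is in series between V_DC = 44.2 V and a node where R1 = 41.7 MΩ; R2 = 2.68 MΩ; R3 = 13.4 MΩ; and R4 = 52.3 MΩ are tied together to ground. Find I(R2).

I ≈ 1.14 µA

Equivalent of the parallel group: R_p = 2.037 MΩ.
Node voltage V_A = V_DC · R_p/(R_s + R_p) = 44.2 × 0.06921 = 3.059 V.
Branch current I = V_A/R2 = 3.059/2.68 = 1.141 µA.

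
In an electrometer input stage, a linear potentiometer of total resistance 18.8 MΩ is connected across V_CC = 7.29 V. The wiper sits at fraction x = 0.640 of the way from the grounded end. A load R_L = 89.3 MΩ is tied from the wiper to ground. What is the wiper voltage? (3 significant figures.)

Lower segment x·R_p = 12.03 MΩ; upper segment (1−x)·R_p = 6.768 MΩ.
(x·R_p) ‖ R_L = 10.60 MΩ.
Then V_out = V_CC · 10.60/(6.768 + 10.60) = 4.450 V.

V_out ≈ 4.45 V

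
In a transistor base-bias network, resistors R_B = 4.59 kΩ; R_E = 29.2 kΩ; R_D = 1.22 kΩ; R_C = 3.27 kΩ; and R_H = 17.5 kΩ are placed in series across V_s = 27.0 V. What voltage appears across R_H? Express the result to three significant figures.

Series total: ΣR = 4.59 + 29.2 + 1.22 + 3.27 + 17.5 = 55.78 kΩ.
Voltage divider: V = V_s · (17.50 / 55.78) = 27.0 × 0.3137 = 8.471 V.

V ≈ 8.47 V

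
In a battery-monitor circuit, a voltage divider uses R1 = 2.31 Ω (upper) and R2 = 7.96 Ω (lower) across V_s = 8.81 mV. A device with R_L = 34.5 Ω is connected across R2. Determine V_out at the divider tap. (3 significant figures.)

R2 ‖ R_L = (7.96 × 34.5)/(7.96 + 34.5) = 6.468 Ω.
Voltage divider with the loaded lower leg: V_out = 8.81 × 6.468/(2.31 + 6.468) = 8.81 × 0.7368 = 6.492 mV.

V_out ≈ 6.49 mV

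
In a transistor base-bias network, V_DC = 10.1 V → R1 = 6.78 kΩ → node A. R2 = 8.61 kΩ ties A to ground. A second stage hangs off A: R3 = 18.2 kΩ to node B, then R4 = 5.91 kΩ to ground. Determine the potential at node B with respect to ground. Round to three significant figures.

V_B ≈ 1.20 V

Looking into the second stage from A: R3 + R4 = 24.11 kΩ appears in parallel with R2.
Effective lower resistance at A: R2 ‖ 24.11 = 6.344 kΩ.
V_A = 10.1 × 6.344/(6.78 + 6.344) = 4.882 V.
V_B = V_A × 0.2451 = 1.197 V.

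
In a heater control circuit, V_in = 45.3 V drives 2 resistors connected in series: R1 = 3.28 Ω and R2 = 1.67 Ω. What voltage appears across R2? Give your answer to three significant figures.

V ≈ 15.3 V

ΣR = 3.28 + 1.67 = 4.950 Ω.
By the voltage-divider rule, V = 45.3 × 1.670/4.950 = 15.28 V.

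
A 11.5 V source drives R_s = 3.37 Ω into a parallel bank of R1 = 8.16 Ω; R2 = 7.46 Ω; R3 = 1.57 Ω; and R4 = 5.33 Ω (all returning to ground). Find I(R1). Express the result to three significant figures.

I ≈ 0.304 A

Combine the parallel branches: R_p = (1/8.16 + 1/7.46 + 1/1.57 + 1/5.33)⁻¹ = 0.9249 Ω.
V_A by voltage divider: V_A = 11.5 × 0.9249/(3.37 + 0.9249) = 2.477 V.
Branch current I = V_A/R1 = 2.477/8.16 = 0.3035 A.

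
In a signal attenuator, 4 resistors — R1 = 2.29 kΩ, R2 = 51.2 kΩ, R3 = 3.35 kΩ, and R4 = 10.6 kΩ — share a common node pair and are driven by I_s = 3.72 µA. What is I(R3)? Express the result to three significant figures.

Conductances: ΣG = 1/2.29 + 1/51.2 + 1/3.35 + 1/10.6 = 0.8491 (1/kΩ).
Current divider: I(R3) = I_s · G_k/ΣG = 3.72 × (0.2985/0.8491) = 3.72 × 0.3516 = 1.308 µA.

I ≈ 1.31 µA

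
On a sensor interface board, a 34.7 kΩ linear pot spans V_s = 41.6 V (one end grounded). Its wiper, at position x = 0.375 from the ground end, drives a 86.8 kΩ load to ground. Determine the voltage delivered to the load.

V_out ≈ 14.3 V

Split the track: R_lower = x·R_p = 13.01 kΩ, R_upper = (1−x)·R_p = 21.69 kΩ.
R_L loads the lower segment: effective lower R = 11.32 kΩ.
Then V_out = V_s · 11.32/(21.69 + 11.32) = 14.26 V.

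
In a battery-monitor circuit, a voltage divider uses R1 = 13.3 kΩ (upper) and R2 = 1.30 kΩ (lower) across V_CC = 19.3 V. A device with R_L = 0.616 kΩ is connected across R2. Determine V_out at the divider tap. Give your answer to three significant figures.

V_out ≈ 0.588 V

The load sits in parallel with R2, giving an effective lower resistance R2' = R2·R_L/(R2+R_L) = 0.4180 kΩ.
Voltage divider with the loaded lower leg: V_out = 19.3 × 0.4180/(13.3 + 0.4180) = 19.3 × 0.03047 = 0.5880 V.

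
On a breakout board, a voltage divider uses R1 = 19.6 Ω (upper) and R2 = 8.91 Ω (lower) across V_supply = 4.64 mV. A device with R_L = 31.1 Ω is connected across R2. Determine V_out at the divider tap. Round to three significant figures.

V_out ≈ 1.21 mV

The load sits in parallel with R2, giving an effective lower resistance R2' = R2·R_L/(R2+R_L) = 6.926 Ω.
Then V_out = V_supply · R2'/(R1 + R2') = 4.64 × 6.926/26.53 = 1.211 mV.
(Unloaded it would be 1.45 mV; the load pulls it down.)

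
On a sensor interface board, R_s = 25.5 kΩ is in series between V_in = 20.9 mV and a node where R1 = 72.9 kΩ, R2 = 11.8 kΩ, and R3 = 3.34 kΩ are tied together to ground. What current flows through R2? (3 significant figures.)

I ≈ 0.159 µA

Equivalent of the parallel group: R_p = 2.513 kΩ.
Node voltage V_A = V_in · R_p/(R_s + R_p) = 20.9 × 0.08972 = 1.875 mV.
I(R2) = V_A / R2 = 1.875/11.8 = 0.1589 µA.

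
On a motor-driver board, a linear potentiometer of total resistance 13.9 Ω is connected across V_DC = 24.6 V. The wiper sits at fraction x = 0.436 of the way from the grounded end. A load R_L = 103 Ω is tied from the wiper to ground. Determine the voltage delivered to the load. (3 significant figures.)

V_out ≈ 10.4 V

Lower segment x·R_p = 6.060 Ω; upper segment (1−x)·R_p = 7.840 Ω.
Lower segment in parallel with the load: 6.060 ‖ 103 = 5.724 Ω.
V_out = 24.6 × 5.724/(7.840 + 5.724) = 10.38 V.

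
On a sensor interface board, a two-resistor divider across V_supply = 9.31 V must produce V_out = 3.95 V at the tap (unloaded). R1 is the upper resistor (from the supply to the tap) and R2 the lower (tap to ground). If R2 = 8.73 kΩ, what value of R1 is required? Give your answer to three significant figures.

R1 ≈ 11.8 kΩ

V_out/V_supply = R2/(R1+R2) = 0.4243.
R1 = R2·(1/k − 1) = 8.73 × 1.357 = 11.85 kΩ.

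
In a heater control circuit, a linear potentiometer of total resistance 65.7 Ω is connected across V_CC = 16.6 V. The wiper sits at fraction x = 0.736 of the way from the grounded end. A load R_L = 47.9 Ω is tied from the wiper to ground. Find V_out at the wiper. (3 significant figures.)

V_out ≈ 9.65 V

Split the track: R_lower = x·R_p = 48.36 Ω, R_upper = (1−x)·R_p = 17.34 Ω.
R_L loads the lower segment: effective lower R = 24.06 Ω.
Then V_out = V_CC · 24.06/(17.34 + 24.06) = 9.647 V.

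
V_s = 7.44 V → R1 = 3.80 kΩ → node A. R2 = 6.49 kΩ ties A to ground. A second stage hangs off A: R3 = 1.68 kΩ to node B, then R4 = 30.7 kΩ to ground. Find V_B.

V_B ≈ 4.14 V

Looking into the second stage from A: R3 + R4 = 32.38 kΩ appears in parallel with R2.
R2 ‖ (R3+R4) = 5.406 kΩ.
First divider: V_A = V_s · 5.406/(3.80 + 5.406) = 4.369 V.
Stage 2 is unloaded, so V_B = V_A · R4/(R3+R4) = 4.369 × 30.7/32.38 = 4.142 V.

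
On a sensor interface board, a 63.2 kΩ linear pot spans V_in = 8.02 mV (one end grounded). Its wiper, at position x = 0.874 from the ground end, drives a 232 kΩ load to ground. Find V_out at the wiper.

V_out ≈ 6.81 mV

Split the track: R_lower = x·R_p = 55.24 kΩ, R_upper = (1−x)·R_p = 7.963 kΩ.
(x·R_p) ‖ R_L = 44.61 kΩ.
Loaded-divider output: V_out = 8.02 × 0.8485 = 6.805 mV.
(Unloaded: V_out = x·V_in = 7.01 mV.)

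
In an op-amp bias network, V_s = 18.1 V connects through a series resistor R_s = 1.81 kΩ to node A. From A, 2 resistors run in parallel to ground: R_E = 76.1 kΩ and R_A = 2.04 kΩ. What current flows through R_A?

Parallel bank: R_p = 1/(1/76.1 + 1/2.04) = 1.987 kΩ.
V_A by voltage divider: V_A = 18.1 × 1.987/(1.81 + 1.987) = 9.471 V.
Branch current I = V_A/R_A = 9.471/2.04 = 4.643 mA.
(Equivalently: I_total = 4.767 mA, then current-divider fraction G_k/ΣG = 0.9739.)

I ≈ 4.64 mA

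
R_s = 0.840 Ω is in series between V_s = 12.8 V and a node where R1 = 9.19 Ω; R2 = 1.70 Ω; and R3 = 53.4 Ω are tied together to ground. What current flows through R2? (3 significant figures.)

Parallel bank: R_p = 1/(1/9.19 + 1/1.70 + 1/53.4) = 1.397 Ω.
V_A by voltage divider: V_A = 12.8 × 1.397/(0.840 + 1.397) = 7.994 V.
Branch current I = V_A/R2 = 7.994/1.70 = 4.702 A.
(Equivalently: I_total = 5.722 A, then current-divider fraction G_k/ΣG = 0.8218.)

I ≈ 4.70 A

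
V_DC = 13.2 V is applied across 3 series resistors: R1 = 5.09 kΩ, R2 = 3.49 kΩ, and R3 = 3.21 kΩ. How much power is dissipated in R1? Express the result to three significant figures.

P ≈ 6.38 mW

Series current I = V_DC/ΣR = 13.2/11.79 = 1.120 mA.
P(R1) = I²·R1 = (1.120)² × 5.09 = 6.380 mW.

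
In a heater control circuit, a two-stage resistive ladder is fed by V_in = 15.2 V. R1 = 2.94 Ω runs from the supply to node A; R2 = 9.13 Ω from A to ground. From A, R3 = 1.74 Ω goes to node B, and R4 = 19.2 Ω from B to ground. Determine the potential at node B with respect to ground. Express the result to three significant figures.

V_B ≈ 9.53 V

Node A sees R2 in parallel with the series input of stage 2, R3 + R4 = 20.94 Ω.
Effective lower resistance at A: R2 ‖ 20.94 = 6.358 Ω.
First divider: V_A = V_in · 6.358/(2.94 + 6.358) = 10.39 V.
V_B = V_A × 0.9169 = 9.530 V.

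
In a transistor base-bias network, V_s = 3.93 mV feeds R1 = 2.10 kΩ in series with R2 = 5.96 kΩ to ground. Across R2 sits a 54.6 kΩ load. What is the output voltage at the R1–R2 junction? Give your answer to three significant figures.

V_out ≈ 2.83 mV

First combine the lower leg with the load: R2 ‖ R_L = 5.373 kΩ.
Then V_out = V_s · R2'/(R1 + R2') = 3.93 × 5.373/7.473 = 2.826 mV.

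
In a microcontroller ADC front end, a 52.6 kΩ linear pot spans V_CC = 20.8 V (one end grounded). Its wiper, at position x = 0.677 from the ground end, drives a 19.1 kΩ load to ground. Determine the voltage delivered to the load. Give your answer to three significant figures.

Split the track: R_lower = x·R_p = 35.61 kΩ, R_upper = (1−x)·R_p = 16.99 kΩ.
R_L loads the lower segment: effective lower R = 12.43 kΩ.
Loaded-divider output: V_out = 20.8 × 0.4225 = 8.789 V.
(Unloaded: V_out = x·V_CC = 14.1 V.)

V_out ≈ 8.79 V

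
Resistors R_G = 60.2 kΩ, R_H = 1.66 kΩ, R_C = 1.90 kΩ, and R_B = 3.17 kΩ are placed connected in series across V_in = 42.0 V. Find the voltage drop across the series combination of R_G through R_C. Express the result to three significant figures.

Total series resistance ΣR = 60.2 + 1.66 + 1.90 + 3.17 = 66.93 kΩ.
R_{R_G..R_C} = 60.2 + 1.66 + 1.90 = 63.76 kΩ.
V = V_in · R/ΣR = 42.0 × 0.9526 = 40.01 V.

V ≈ 40.0 V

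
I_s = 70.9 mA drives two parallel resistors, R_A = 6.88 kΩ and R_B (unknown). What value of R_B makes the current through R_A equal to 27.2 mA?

Two-branch current divider: I_A = I_s · R_B/(R_A + R_B).
With f = 0.3836, R_B = R_A · f/(1−f) = 6.88 × 0.6224 = 4.282 kΩ.

R_B ≈ 4.28 kΩ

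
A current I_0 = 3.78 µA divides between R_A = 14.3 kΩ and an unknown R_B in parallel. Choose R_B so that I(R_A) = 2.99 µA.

Two-branch current divider: I_A = I_0 · R_B/(R_A + R_B).
With f = 0.7910, R_B = R_A · f/(1−f) = 14.3 × 3.785 = 54.12 kΩ.

R_B ≈ 54.1 kΩ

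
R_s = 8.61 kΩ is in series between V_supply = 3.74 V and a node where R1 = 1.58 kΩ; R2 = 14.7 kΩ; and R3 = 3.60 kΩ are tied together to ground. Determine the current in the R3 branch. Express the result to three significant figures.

I ≈ 0.110 mA

Equivalent of the parallel group: R_p = 1.022 kΩ.
V_A by voltage divider: V_A = 3.74 × 1.022/(8.61 + 1.022) = 0.3967 V.
I(R3) = V_A / R3 = 0.3967/3.60 = 0.1102 mA.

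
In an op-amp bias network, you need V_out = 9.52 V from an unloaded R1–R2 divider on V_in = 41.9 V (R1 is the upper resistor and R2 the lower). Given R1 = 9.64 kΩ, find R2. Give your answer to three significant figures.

R2 ≈ 2.83 kΩ

V_out/V_in = R2/(R1+R2) = 0.2272.
R2 = R1 · 0.2272/(1 − 0.2272) = 2.834 kΩ.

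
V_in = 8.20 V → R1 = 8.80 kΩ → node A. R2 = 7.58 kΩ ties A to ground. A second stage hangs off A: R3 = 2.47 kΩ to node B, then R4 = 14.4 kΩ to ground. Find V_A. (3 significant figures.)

V_A ≈ 3.06 V

Looking into the second stage from A: R3 + R4 = 16.87 kΩ appears in parallel with R2.
R2 ‖ (R3+R4) = 5.230 kΩ.
First divider: V_A = V_in · 5.230/(8.80 + 5.230) = 3.057 V.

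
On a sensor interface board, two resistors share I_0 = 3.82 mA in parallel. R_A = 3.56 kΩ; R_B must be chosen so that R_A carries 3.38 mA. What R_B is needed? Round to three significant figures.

Two-branch current divider: I_A = I_0 · R_B/(R_A + R_B).
With f = 0.8848, R_B = R_A · f/(1−f) = 3.56 × 7.682 = 27.35 kΩ.

R_B ≈ 27.3 kΩ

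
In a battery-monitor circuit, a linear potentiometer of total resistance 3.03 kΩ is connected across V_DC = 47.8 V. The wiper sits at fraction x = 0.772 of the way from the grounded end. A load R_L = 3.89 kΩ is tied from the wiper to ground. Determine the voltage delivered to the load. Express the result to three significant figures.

V_out ≈ 32.5 V

Split the track: R_lower = x·R_p = 2.339 kΩ, R_upper = (1−x)·R_p = 0.6908 kΩ.
(x·R_p) ‖ R_L = 1.461 kΩ.
Then V_out = V_DC · 1.461/(0.6908 + 1.461) = 32.45 V.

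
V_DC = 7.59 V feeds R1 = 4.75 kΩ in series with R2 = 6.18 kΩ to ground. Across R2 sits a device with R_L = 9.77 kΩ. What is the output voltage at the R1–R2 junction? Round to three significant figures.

R2 ‖ R_L = (6.18 × 9.77)/(6.18 + 9.77) = 3.785 kΩ.
Voltage divider with the loaded lower leg: V_out = 7.59 × 3.785/(4.75 + 3.785) = 7.59 × 0.4435 = 3.366 V.

V_out ≈ 3.37 V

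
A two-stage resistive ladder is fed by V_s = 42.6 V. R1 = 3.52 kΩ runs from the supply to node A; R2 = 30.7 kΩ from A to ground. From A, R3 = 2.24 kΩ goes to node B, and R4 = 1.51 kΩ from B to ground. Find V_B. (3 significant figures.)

Looking into the second stage from A: R3 + R4 = 3.750 kΩ appears in parallel with R2.
Effective lower resistance at A: R2 ‖ 3.750 = 3.342 kΩ.
V_A = 42.6 × 3.342/(3.52 + 3.342) = 20.75 V.
V_B = V_A × 0.4027 = 8.354 V.

V_B ≈ 8.35 V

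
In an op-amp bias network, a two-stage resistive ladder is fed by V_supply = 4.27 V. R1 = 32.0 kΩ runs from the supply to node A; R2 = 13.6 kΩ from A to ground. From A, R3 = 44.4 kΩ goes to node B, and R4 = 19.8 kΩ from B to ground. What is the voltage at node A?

The second stage (R3 + R4 = 64.20 kΩ) loads node A in parallel with R2.
Effective lower resistance at A: R2 ‖ 64.20 = 11.22 kΩ.
So V_A = 4.27 × 0.2596 = 1.109 V.

V_A ≈ 1.11 V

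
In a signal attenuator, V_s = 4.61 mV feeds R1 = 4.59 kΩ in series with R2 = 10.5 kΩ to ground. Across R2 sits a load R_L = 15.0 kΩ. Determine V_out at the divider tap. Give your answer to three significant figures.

The load sits in parallel with R2, giving an effective lower resistance R2' = R2·R_L/(R2+R_L) = 6.176 kΩ.
Then V_out = V_s · R2'/(R1 + R2') = 4.61 × 6.176/10.77 = 2.645 mV.

V_out ≈ 2.64 mV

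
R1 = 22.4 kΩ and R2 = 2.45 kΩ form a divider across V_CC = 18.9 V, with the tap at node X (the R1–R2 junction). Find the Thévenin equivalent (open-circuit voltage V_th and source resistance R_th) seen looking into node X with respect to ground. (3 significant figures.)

V_th ≈ 1.86 V, R_th ≈ 2.21 kΩ

V_th is the unloaded tap voltage: V_CC · R2/(R1+R2) = 18.9 × 0.09859 = 1.863 V.
Looking into X with the source shorted: R_th = R1·R2/(R1+R2) = 22.40 × 2.45/24.85 = 2.208 kΩ.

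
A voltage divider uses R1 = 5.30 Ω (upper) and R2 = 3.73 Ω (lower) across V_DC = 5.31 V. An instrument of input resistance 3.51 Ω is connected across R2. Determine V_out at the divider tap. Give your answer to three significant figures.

V_out ≈ 1.35 V

R2 ‖ R_L = (3.73 × 3.51)/(3.73 + 3.51) = 1.808 Ω.
Voltage divider with the loaded lower leg: V_out = 5.31 × 1.808/(5.30 + 1.808) = 5.31 × 0.2544 = 1.351 V.
(Unloaded it would be 2.19 V; the load pulls it down.)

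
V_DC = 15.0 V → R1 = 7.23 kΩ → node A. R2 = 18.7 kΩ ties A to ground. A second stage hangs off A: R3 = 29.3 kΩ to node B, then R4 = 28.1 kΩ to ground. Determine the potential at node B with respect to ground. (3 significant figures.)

Looking into the second stage from A: R3 + R4 = 57.40 kΩ appears in parallel with R2.
R2 ‖ (R3+R4) = 14.10 kΩ.
V_A = 15.0 × 14.10/(7.23 + 14.10) = 9.917 V.
V_B = V_A × 0.4895 = 4.855 V.

V_B ≈ 4.85 V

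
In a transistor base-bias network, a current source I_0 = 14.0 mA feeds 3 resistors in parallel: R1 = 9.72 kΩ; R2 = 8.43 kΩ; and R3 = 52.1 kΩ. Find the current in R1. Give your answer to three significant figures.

I ≈ 5.98 mA

Total conductance ΣG = 1/9.72 + 1/8.43 + 1/52.1 = 0.2407 (units of 1/kΩ).
By the current-divider rule, I = I_0 · G_k/ΣG = 14.0 × 0.4274 = 5.984 mA.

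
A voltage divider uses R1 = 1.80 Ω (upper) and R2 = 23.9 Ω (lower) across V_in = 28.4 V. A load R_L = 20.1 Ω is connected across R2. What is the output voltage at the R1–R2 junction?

V_out ≈ 24.4 V

R2 ‖ R_L = (23.9 × 20.1)/(23.9 + 20.1) = 10.92 Ω.
Then V_out = V_in · R2'/(R1 + R2') = 28.4 × 10.92/12.72 = 24.38 V.
(Unloaded it would be 26.4 V; the load pulls it down.)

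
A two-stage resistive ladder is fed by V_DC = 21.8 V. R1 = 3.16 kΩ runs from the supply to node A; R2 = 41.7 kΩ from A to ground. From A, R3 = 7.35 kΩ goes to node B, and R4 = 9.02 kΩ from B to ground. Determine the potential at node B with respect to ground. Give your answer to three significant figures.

Node A sees R2 in parallel with the series input of stage 2, R3 + R4 = 16.37 kΩ.
Effective lower resistance at A: R2 ‖ 16.37 = 11.76 kΩ.
V_A = 21.8 × 11.76/(3.16 + 11.76) = 17.18 V.
Then the unloaded second divider: V_B = V_A × R4/(R3+R4) = 17.18 × 0.5510 = 9.467 V.

V_B ≈ 9.47 V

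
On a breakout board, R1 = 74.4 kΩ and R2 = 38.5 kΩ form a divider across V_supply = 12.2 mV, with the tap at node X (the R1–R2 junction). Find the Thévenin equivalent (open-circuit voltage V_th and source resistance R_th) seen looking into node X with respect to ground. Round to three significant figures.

V_th ≈ 4.16 mV, R_th ≈ 25.4 kΩ

With X open, the divider is unloaded: V_th = 12.2 × 38.5/112.9 = 4.160 mV.
With V_supply suppressed (replaced by a short), R_th = R1 ‖ R2 = (74.40 × 38.5)/(74.40 + 38.5) = 25.37 kΩ.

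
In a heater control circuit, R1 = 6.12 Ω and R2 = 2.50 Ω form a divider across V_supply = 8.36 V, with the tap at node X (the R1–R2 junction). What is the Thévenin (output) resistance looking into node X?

Looking into X with the source shorted: R_th = R1·R2/(R1+R2) = 6.120 × 2.50/8.620 = 1.775 Ω.

R_th ≈ 1.77 Ω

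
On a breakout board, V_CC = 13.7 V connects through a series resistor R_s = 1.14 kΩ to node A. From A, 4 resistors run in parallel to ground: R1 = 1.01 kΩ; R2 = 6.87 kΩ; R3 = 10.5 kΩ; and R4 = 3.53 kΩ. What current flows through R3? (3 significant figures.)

Parallel bank: R_p = 1/(1/1.01 + 1/6.87 + 1/10.5 + 1/3.53) = 0.6604 kΩ.
V_A by voltage divider: V_A = 13.7 × 0.6604/(1.14 + 0.6604) = 5.025 V.
Branch current I = V_A/R3 = 5.025/10.5 = 0.4786 mA.

I ≈ 0.479 mA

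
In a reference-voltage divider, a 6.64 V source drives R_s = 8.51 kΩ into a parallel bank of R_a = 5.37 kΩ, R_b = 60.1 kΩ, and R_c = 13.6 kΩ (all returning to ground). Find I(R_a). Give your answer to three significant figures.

I ≈ 0.369 mA

Parallel bank: R_p = 1/(1/5.37 + 1/60.1 + 1/13.6) = 3.618 kΩ.
V_A by voltage divider: V_A = 6.64 × 3.618/(8.51 + 3.618) = 1.981 V.
Branch current I = V_A/R_a = 1.981/5.37 = 0.3689 mA.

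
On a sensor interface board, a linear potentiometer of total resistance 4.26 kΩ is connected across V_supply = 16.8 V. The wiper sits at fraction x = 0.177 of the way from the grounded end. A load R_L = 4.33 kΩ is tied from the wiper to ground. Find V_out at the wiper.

Split the track: R_lower = x·R_p = 0.7540 kΩ, R_upper = (1−x)·R_p = 3.506 kΩ.
R_L loads the lower segment: effective lower R = 0.6422 kΩ.
Then V_out = V_supply · 0.6422/(3.506 + 0.6422) = 2.601 V.

V_out ≈ 2.60 V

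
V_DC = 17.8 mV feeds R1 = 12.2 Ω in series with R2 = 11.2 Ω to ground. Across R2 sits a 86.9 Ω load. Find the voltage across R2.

V_out ≈ 7.98 mV

R2 ‖ R_L = (11.2 × 86.9)/(11.2 + 86.9) = 9.921 Ω.
Voltage divider with the loaded lower leg: V_out = 17.8 × 9.921/(12.2 + 9.921) = 17.8 × 0.4485 = 7.983 mV.
(Unloaded it would be 8.52 mV; the load pulls it down.)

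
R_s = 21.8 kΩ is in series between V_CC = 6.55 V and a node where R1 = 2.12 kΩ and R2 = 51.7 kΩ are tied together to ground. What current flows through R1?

Parallel bank: R_p = 1/(1/2.12 + 1/51.7) = 2.036 kΩ.
V_A = 6.55 × 2.036/23.84 = 0.5596 V.
I(R1) = V_A / R1 = 0.5596/2.12 = 0.2640 mA.
(Equivalently: I_total = 0.2748 mA, then current-divider fraction G_k/ΣG = 0.9606.)

I ≈ 0.264 mA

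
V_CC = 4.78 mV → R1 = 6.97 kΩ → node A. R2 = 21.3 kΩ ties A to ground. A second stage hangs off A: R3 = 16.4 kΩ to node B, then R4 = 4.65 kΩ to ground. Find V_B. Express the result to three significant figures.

V_B ≈ 0.637 mV

Looking into the second stage from A: R3 + R4 = 21.05 kΩ appears in parallel with R2.
R2 ‖ (R3+R4) = 10.59 kΩ.
First divider: V_A = V_CC · 10.59/(6.97 + 10.59) = 2.882 mV.
V_B = V_A × 0.2209 = 0.6367 mV.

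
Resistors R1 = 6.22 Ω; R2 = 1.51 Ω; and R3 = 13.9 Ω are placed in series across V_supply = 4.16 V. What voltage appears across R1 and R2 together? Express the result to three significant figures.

V ≈ 1.49 V

Series total: ΣR = 6.22 + 1.51 + 13.9 = 21.63 Ω.
R_{R1..R2} = 6.22 + 1.51 = 7.730 Ω.
V = V_supply · R/ΣR = 4.16 × 0.3574 = 1.487 V.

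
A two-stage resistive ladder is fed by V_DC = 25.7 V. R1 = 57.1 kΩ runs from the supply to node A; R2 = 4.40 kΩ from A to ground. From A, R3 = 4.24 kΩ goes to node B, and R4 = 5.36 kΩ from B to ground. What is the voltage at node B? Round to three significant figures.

The second stage (R3 + R4 = 9.600 kΩ) loads node A in parallel with R2.
Effective lower resistance at A: R2 ‖ 9.600 = 3.017 kΩ.
First divider: V_A = V_DC · 3.017/(57.1 + 3.017) = 1.290 V.
Stage 2 is unloaded, so V_B = V_A · R4/(R3+R4) = 1.290 × 5.36/9.600 = 0.7202 V.

V_B ≈ 0.720 V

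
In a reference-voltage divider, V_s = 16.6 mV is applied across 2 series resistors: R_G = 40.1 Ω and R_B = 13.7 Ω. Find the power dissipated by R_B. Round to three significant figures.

ΣR = 53.80 Ω → I = 16.6/53.80 = 0.3086 mA.
V(R_B) = I·R = 4.227 mV; P = V·I = 4.227 × 0.3086 = 1.304 µW.

P ≈ 1.30 µW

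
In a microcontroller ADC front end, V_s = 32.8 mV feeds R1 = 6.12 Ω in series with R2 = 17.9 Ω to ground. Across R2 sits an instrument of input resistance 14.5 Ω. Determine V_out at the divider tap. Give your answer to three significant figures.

V_out ≈ 18.6 mV

R2 ‖ R_L = (17.9 × 14.5)/(17.9 + 14.5) = 8.011 Ω.
Voltage divider with the loaded lower leg: V_out = 32.8 × 8.011/(6.12 + 8.011) = 32.8 × 0.5669 = 18.59 mV.
(Unloaded it would be 24.4 mV; the load pulls it down.)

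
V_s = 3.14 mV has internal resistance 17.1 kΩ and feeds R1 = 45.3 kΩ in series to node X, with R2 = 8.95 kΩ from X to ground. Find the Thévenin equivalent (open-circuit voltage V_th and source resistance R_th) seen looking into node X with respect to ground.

V_th ≈ 0.394 mV, R_th ≈ 7.83 kΩ

R1' = 17.1 + 45.3 = 62.40 kΩ (source resistance + R1).
With X open, the divider is unloaded: V_th = 3.14 × 8.95/71.35 = 0.3939 mV.
With V_s suppressed (replaced by a short), R_th = R1' ‖ R2 = (62.40 × 8.95)/(62.40 + 8.95) = 7.827 kΩ.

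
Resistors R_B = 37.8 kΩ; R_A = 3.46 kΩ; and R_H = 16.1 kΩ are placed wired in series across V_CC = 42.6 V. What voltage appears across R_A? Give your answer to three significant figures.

ΣR = 37.8 + 3.46 + 16.1 = 57.36 kΩ.
Voltage divider: V = V_CC · (3.460 / 57.36) = 42.6 × 0.06032 = 2.570 V.

V ≈ 2.57 V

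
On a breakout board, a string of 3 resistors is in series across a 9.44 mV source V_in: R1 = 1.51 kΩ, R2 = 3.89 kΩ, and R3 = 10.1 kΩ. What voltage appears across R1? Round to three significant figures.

V ≈ 0.920 mV

Series total: ΣR = 1.51 + 3.89 + 10.1 = 15.50 kΩ.
V = V_in · R/ΣR = 9.44 × 0.09742 = 0.9196 mV.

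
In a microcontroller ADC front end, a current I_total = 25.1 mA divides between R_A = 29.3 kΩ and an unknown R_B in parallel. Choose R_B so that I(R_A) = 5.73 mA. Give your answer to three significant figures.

R_B ≈ 8.67 kΩ

The fraction through R_A equals R_B/(R_A+R_B).
5.73/25.1 = R_B/(R_A + R_B) → R_B = R_A · (0.2283)/(1 − 0.2283) = 29.3 × 0.2958 = 8.667 kΩ.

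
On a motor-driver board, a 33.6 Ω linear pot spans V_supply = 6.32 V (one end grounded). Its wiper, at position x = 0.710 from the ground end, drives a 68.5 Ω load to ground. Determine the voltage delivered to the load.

V_out ≈ 4.08 V

Lower segment x·R_p = 23.86 Ω; upper segment (1−x)·R_p = 9.744 Ω.
(x·R_p) ‖ R_L = 17.69 Ω.
V_out = 6.32 × 17.69/(9.744 + 17.69) = 4.076 V.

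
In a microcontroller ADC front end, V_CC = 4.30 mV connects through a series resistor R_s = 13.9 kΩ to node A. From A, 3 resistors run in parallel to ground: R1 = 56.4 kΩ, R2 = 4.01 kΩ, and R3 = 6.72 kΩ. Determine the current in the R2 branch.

Parallel bank: R_p = 1/(1/56.4 + 1/4.01 + 1/6.72) = 2.404 kΩ.
V_A by voltage divider: V_A = 4.30 × 2.404/(13.9 + 2.404) = 0.6341 mV.
Branch current I = V_A/R2 = 0.6341/4.01 = 0.1581 µA.
(Equivalently: I_total = 0.2637 µA, then current-divider fraction G_k/ΣG = 0.5996.)

I ≈ 0.158 µA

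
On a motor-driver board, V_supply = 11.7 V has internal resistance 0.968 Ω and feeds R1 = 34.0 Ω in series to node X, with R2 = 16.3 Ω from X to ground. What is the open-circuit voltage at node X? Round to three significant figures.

R1' = 0.968 + 34.0 = 34.97 Ω (source resistance + R1).
V_th is the unloaded tap voltage: V_supply · R2/(R1'+R2) = 11.7 × 0.3179 = 3.720 V.

V_th ≈ 3.72 V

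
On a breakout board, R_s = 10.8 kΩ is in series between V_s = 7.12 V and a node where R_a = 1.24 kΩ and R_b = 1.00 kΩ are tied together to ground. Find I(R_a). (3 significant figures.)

I ≈ 0.280 mA

Parallel bank: R_p = 1/(1/1.24 + 1/1.00) = 0.5536 kΩ.
V_A by voltage divider: V_A = 7.12 × 0.5536/(10.8 + 0.5536) = 0.3472 V.
I(R_a) = V_A / R_a = 0.3472/1.24 = 0.2800 mA.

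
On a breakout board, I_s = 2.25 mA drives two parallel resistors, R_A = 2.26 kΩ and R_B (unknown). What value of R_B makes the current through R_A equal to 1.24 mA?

Two-branch current divider: I_A = I_s · R_B/(R_A + R_B).
With f = 0.5511, R_B = R_A · f/(1−f) = 2.26 × 1.228 = 2.775 kΩ.

R_B ≈ 2.77 kΩ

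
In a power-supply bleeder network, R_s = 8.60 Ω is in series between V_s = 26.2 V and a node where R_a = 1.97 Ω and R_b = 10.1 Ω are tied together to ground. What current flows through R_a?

Parallel bank: R_p = 1/(1/1.97 + 1/10.1) = 1.648 Ω.
V_A = 26.2 × 1.648/10.25 = 4.214 V.
I(R_a) = V_A / R_a = 4.214/1.97 = 2.139 A.
(Check via current divider: I_total = 2.556 A; share G_k/ΣG = 0.8368 → same result.)

I ≈ 2.14 A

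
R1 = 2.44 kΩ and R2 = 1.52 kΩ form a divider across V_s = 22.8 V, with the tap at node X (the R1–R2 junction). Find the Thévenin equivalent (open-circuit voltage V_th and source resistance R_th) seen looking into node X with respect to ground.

Open-circuit (no load on X): V_th = V_s · R2/(R1 + R2) = 22.8 × 1.52/(2.440 + 1.52) = 8.752 V.
With V_s suppressed (replaced by a short), R_th = R1 ‖ R2 = (2.440 × 1.52)/(2.440 + 1.52) = 0.9366 kΩ.

V_th ≈ 8.75 V, R_th ≈ 0.937 kΩ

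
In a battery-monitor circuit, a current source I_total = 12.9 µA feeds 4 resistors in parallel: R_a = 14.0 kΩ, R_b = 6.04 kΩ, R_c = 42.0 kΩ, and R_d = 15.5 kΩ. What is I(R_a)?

Total conductance ΣG = 1/14.0 + 1/6.04 + 1/42.0 + 1/15.5 = 0.3253 (units of 1/kΩ).
Current divider: I(R_a) = I_total · G_k/ΣG = 12.9 × (0.07143/0.3253) = 12.9 × 0.2196 = 2.832 µA.

I ≈ 2.83 µA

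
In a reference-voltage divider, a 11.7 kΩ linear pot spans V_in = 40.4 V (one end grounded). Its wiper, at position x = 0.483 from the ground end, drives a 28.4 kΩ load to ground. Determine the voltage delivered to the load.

V_out ≈ 17.7 V

Split the track: R_lower = x·R_p = 5.651 kΩ, R_upper = (1−x)·R_p = 6.049 kΩ.
(x·R_p) ‖ R_L = 4.713 kΩ.
V_out = 40.4 × 4.713/(6.049 + 4.713) = 17.69 V.
(Unloaded: V_out = x·V_in = 19.5 V.)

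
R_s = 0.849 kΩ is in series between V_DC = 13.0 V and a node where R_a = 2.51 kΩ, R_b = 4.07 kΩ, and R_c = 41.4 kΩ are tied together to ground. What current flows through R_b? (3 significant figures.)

I ≈ 2.04 mA

Equivalent of the parallel group: R_p = 1.496 kΩ.
V_A by voltage divider: V_A = 13.0 × 1.496/(0.849 + 1.496) = 8.294 V.
Branch current I = V_A/R_b = 8.294/4.07 = 2.038 mA.
(Equivalently: I_total = 5.543 mA, then current-divider fraction G_k/ΣG = 0.3677.)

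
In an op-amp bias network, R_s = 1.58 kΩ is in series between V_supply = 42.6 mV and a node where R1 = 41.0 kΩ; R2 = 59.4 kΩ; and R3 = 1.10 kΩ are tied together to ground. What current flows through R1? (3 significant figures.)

Equivalent of the parallel group: R_p = 1.052 kΩ.
V_A = 42.6 × 1.052/2.632 = 17.03 mV.
Branch current I = V_A/R1 = 17.03/41.0 = 0.4154 µA.

I ≈ 0.415 µA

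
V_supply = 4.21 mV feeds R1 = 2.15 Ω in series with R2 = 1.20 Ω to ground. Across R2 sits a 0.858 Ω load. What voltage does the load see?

V_out ≈ 0.795 mV

R2 ‖ R_L = (1.20 × 0.858)/(1.20 + 0.858) = 0.5003 Ω.
Then V_out = V_supply · R2'/(R1 + R2') = 4.21 × 0.5003/2.650 = 0.7947 mV.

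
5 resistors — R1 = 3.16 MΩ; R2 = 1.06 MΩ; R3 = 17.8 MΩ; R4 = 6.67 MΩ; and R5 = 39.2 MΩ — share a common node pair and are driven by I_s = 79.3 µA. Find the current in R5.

I ≈ 1.36 µA

Total conductance ΣG = 1/3.16 + 1/1.06 + 1/17.8 + 1/6.67 + 1/39.2 = 1.491 (units of 1/MΩ).
Current divider: I(R5) = I_s · G_k/ΣG = 79.3 × (0.02551/1.491) = 79.3 × 0.01710 = 1.356 µA.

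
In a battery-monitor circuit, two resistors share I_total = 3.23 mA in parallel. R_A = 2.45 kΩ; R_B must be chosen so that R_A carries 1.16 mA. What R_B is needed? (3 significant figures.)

R_B ≈ 1.37 kΩ

The fraction through R_A equals R_B/(R_A+R_B).
1.16/3.23 = R_B/(R_A + R_B) → R_B = R_A · (0.3591)/(1 − 0.3591) = 2.45 × 0.5604 = 1.373 kΩ.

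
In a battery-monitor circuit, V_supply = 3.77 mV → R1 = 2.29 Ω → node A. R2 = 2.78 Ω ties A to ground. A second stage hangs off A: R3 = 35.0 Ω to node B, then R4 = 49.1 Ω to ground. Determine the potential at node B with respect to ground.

V_B ≈ 1.19 mV

Node A sees R2 in parallel with the series input of stage 2, R3 + R4 = 84.10 Ω.
Effective lower resistance at A: R2 ‖ 84.10 = 2.691 Ω.
So V_A = 3.77 × 0.5403 = 2.037 mV.
Stage 2 is unloaded, so V_B = V_A · R4/(R3+R4) = 2.037 × 49.1/84.10 = 1.189 mV.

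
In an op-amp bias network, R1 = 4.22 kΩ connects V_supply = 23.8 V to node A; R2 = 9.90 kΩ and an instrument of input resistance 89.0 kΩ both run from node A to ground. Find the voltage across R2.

V_out ≈ 16.2 V

The load sits in parallel with R2, giving an effective lower resistance R2' = R2·R_L/(R2+R_L) = 8.909 kΩ.
Now apply the divider: V_out = 23.8 × 0.6786 = 16.15 V.
(Unloaded it would be 16.7 V; the load pulls it down.)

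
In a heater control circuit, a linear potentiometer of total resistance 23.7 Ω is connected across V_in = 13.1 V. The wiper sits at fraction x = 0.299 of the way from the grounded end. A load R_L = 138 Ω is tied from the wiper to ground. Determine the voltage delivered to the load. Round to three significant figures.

V_out ≈ 3.78 V

The pot divides into 16.61 Ω above the wiper and 7.086 Ω below.
Lower segment in parallel with the load: 7.086 ‖ 138 = 6.740 Ω.
Loaded-divider output: V_out = 13.1 × 0.2886 = 3.781 V.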